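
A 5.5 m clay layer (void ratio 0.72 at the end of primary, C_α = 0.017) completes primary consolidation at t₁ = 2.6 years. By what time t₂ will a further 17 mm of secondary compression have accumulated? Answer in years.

S_s = C_α·H/(1+e_p)·log₁₀(t₂/t₁) ⇒ log₁₀(t₂/t₁) = S_s·(1+e_p)/(C_α·H).
log₁₀(t₂/t₁) = 0.017 × (1+0.72) / (0.017×5.5) = 0.3127
t₂ = t₁ × 10^0.3127 = 2.6 × 2.055 = 5.342 years

t₂ ≈ 5.34 years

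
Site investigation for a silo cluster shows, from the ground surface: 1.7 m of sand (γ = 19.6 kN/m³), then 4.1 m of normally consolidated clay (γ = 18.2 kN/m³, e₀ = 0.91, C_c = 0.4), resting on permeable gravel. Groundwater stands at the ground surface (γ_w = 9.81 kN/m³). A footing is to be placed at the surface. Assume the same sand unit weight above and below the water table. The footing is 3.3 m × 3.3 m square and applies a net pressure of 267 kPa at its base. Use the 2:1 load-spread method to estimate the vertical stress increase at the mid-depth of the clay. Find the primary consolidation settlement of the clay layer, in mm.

S_c ≈ 374 mm

Mid-depth of clay below the ground surface: z = 1.7 + 4.1/2 = 3.75 m.
Total vertical stress at mid-clay: σ_v = 19.6×1.7 + 18.2×2.05 = 70.63 kPa.
Pore pressure: u = 9.81×(3.75 − 0) = 36.788 kPa.
Initial effective stress: σ'_0 = σ_v − u = 70.63 − 36.788 = 33.842 kPa.
Stress increase at mid-clay by the 2:1 spreading method:
Δσ = qBL/((B+z)(L+z)) = 267×3.3×3.3/((3.3+3.75)(3.3+3.75)) = 58.501 kPa
Final effective stress: σ'_f = σ'_0 + Δσ = 33.842 + 58.501 = 92.343 kPa.
Normally consolidated clay, so the full stress increment lies on the virgin compression line:
S_c = C_c·H/(1+e₀)·log₁₀(σ'_f/σ'_0) = 0.4×4.1/(1+0.91)×log₁₀(92.343/33.842)
    = 0.85864 × 0.43595 = 0.3743 m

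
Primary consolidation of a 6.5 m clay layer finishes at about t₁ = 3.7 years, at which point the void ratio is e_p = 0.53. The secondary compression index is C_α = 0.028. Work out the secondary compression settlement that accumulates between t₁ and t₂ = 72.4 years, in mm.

Secondary compression: S_s = C_α·H/(1+e_p)·log₁₀(t₂/t₁)
S_s = 0.028×6.5/(1+0.53)×log₁₀(72.4/3.7)
    = 0.119 × 1.292 = 0.1536 m

S_s ≈ 154 mm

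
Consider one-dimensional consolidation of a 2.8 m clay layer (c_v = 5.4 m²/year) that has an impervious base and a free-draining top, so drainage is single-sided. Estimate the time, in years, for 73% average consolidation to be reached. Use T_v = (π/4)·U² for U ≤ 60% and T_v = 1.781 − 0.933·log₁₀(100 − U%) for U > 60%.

Drainage path length: H_d = H = 2.8 m (single drainage).
U > 60%: T_v = 1.781 − 0.933·log₁₀(100 − 73) = 0.44554.
t = T_v·H_d²/c_v = 0.44554×2.8²/5.4 = 0.6469 years.

t ≈ 0.647 years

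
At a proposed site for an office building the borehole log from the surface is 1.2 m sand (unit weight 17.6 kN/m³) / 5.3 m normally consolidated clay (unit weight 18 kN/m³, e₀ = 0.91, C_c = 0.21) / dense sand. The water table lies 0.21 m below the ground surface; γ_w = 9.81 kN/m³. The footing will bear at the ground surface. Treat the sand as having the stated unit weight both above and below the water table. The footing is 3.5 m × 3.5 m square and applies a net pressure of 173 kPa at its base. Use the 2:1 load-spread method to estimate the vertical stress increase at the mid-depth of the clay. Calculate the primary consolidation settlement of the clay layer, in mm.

S_c ≈ 198 mm

Mid-depth of clay below the ground surface: z = 1.2 + 5.3/2 = 3.85 m.
Total vertical stress at mid-clay: σ_v = 17.6×1.2 + 18×2.65 = 68.82 kPa.
Pore pressure: u = 9.81×(3.85 − 0.21) = 35.708 kPa.
Initial effective stress: σ'_0 = σ_v − u = 68.82 − 35.708 = 33.112 kPa.
Stress increase at mid-clay by the 2:1 spreading method:
Δσ = qBL/((B+z)(L+z)) = 173×3.5×3.5/((3.5+3.85)(3.5+3.85)) = 39.229 kPa
Final effective stress: σ'_f = σ'_0 + Δσ = 33.112 + 39.229 = 72.341 kPa.
Normally consolidated clay, so the full stress increment lies on the virgin compression line:
S_c = C_c·H/(1+e₀)·log₁₀(σ'_f/σ'_0) = 0.21×5.3/(1+0.91)×log₁₀(72.341/33.112)
    = 0.58272 × 0.3394 = 0.1978 m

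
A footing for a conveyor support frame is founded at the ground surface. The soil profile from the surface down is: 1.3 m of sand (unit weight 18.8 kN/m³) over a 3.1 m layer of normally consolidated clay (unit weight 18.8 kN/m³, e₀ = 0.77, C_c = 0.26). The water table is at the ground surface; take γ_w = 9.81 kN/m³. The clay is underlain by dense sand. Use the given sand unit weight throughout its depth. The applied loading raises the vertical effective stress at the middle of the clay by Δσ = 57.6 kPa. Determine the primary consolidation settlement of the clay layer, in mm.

Mid-depth of clay below the ground surface: z = 1.3 + 3.1/2 = 2.85 m.
Total vertical stress at mid-clay: σ_v = 18.8×1.3 + 18.8×1.55 = 53.58 kPa.
Pore pressure: u = 9.81×(2.85 − 0) = 27.959 kPa.
Initial effective stress: σ'_0 = σ_v − u = 53.58 − 27.959 = 25.621 kPa.
Final effective stress: σ'_f = σ'_0 + Δσ = 25.621 + 57.6 = 83.221 kPa.
Normally consolidated clay, so the full stress increment lies on the virgin compression line:
S_c = C_c·H/(1+e₀)·log₁₀(σ'_f/σ'_0) = 0.26×3.1/(1+0.77)×log₁₀(83.221/25.621)
    = 0.45537 × 0.51164 = 0.233 m

S_c ≈ 233 mm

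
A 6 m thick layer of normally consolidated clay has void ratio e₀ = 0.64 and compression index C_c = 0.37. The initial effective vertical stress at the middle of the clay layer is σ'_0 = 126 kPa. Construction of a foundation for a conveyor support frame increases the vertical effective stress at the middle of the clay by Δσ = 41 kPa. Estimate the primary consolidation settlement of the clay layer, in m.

S_c ≈ 0.166 m

Final effective stress: σ'_f = σ'_0 + Δσ = 126 + 41 = 167 kPa.
Normally consolidated clay, so the full stress increment lies on the virgin compression line:
S_c = C_c·H/(1+e₀)·log₁₀(σ'_f/σ'_0) = 0.37×6/(1+0.64)×log₁₀(167/126)
    = 1.3537 × 0.12235 = 0.1656 m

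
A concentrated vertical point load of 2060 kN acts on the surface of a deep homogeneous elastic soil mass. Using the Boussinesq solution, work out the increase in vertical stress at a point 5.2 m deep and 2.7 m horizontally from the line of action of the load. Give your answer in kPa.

Boussinesq vertical stress below a point load on an elastic half-space:
Δσ_z = 3P/(2πz²) · [1 + (r/z)²]^(−5/2)
r/z = 2.7/5.2 = 0.51923; [1+(r/z)²]^(−5/2) = 0.55059.
Δσ_z = 3×2060/(2π×5.2²) × 0.55059 = 36.375 × 0.55059 = 20.03 kPa

Δσ_z ≈ 20 kPa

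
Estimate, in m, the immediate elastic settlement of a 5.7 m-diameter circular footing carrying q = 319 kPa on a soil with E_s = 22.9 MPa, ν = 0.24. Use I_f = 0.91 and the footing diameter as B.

S_e ≈ 0.0681 m

Immediate (elastic) settlement: S_e = q·B·(1−ν²)/E_s · I_f.
E_s = 22.9 MPa = 22900 kPa.
S_e = 319 × 5.7 × (1 − 0.24²) / 22900 × 0.91
    = 319 × 5.7 × 0.9424 / 22900 × 0.91
    = 0.06809 m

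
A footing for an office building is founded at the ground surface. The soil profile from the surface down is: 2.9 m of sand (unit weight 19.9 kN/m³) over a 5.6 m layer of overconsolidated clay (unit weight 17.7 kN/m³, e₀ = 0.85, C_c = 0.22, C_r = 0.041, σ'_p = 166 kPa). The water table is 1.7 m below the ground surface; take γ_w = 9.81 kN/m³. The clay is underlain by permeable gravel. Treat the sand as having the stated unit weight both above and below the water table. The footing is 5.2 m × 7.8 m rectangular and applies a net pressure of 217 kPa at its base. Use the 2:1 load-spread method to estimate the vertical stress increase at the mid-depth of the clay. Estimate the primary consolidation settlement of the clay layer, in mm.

Mid-depth of clay below the ground surface: z = 2.9 + 5.6/2 = 5.7 m.
Total vertical stress at mid-clay: σ_v = 19.9×2.9 + 17.7×2.8 = 107.27 kPa.
Pore pressure: u = 9.81×(5.7 − 1.7) = 39.24 kPa.
Initial effective stress: σ'_0 = σ_v − u = 107.27 − 39.24 = 68.03 kPa.
Stress increase at mid-clay by the 2:1 spreading method:
Δσ = qBL/((B+z)(L+z)) = 217×5.2×7.8/((5.2+5.7)(7.8+5.7)) = 59.813 kPa
Final effective stress: σ'_f = 68.03 + 59.813 = 127.84 kPa.
σ'_f = 127.84 ≤ σ'_p = 166 kPa, so the clay remains overconsolidated and only the recompression index applies:
S_c = C_r·H/(1+e₀)·log₁₀(σ'_f/σ'_0) = 0.041×5.6/1.85×log₁₀(127.84/68.03)
    = 0.12411 × 0.27397 = 0.034 m

S_c ≈ 34 mm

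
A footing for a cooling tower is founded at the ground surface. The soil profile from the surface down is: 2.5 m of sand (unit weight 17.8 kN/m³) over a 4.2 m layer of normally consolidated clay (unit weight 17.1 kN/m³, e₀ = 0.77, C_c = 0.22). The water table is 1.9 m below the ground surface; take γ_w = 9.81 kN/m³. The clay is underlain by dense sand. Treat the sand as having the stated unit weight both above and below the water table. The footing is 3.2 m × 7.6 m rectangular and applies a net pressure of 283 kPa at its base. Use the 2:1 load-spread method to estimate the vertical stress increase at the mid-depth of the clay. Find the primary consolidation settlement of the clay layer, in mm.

Mid-depth of clay below the ground surface: z = 2.5 + 4.2/2 = 4.6 m.
Total vertical stress at mid-clay: σ_v = 17.8×2.5 + 17.1×2.1 = 80.41 kPa.
Pore pressure: u = 9.81×(4.6 − 1.9) = 26.487 kPa.
Initial effective stress: σ'_0 = σ_v − u = 80.41 − 26.487 = 53.923 kPa.
Stress increase at mid-clay by the 2:1 spreading method:
Δσ = qBL/((B+z)(L+z)) = 283×3.2×7.6/((3.2+4.6)(7.6+4.6)) = 72.326 kPa
Final effective stress: σ'_f = σ'_0 + Δσ = 53.923 + 72.326 = 126.25 kPa.
Normally consolidated clay, so the full stress increment lies on the virgin compression line:
S_c = C_c·H/(1+e₀)·log₁₀(σ'_f/σ'_0) = 0.22×4.2/(1+0.77)×log₁₀(126.25/53.923)
    = 0.52203 × 0.36946 = 0.1929 m

S_c ≈ 193 mm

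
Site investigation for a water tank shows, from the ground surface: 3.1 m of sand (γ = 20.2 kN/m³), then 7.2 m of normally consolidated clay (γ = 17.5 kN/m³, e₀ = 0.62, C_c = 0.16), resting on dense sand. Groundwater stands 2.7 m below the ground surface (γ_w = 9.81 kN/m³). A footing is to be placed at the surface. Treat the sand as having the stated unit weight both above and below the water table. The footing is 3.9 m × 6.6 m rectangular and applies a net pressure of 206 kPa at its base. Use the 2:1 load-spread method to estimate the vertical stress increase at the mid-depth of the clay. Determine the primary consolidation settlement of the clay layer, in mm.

S_c ≈ 112 mm

Mid-depth of clay below the ground surface: z = 3.1 + 7.2/2 = 6.7 m.
Total vertical stress at mid-clay: σ_v = 20.2×3.1 + 17.5×3.6 = 125.62 kPa.
Pore pressure: u = 9.81×(6.7 − 2.7) = 39.24 kPa.
Initial effective stress: σ'_0 = σ_v − u = 125.62 − 39.24 = 86.38 kPa.
Stress increase at mid-clay by the 2:1 spreading method:
Δσ = qBL/((B+z)(L+z)) = 206×3.9×6.6/((3.9+6.7)(6.6+6.7)) = 37.611 kPa
Final effective stress: σ'_f = σ'_0 + Δσ = 86.38 + 37.611 = 123.99 kPa.
Normally consolidated clay, so the full stress increment lies on the virgin compression line:
S_c = C_c·H/(1+e₀)·log₁₀(σ'_f/σ'_0) = 0.16×7.2/(1+0.62)×log₁₀(123.99/86.38)
    = 0.71111 × 0.15697 = 0.1116 m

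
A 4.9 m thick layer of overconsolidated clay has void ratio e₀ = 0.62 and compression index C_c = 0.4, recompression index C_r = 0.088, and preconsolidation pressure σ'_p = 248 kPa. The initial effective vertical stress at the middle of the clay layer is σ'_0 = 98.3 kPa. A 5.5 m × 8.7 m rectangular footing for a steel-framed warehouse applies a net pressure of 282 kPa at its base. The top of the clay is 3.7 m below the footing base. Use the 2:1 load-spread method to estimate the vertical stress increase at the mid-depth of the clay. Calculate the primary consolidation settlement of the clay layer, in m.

Mid-depth of clay below the footing base: z = 3.7 + 4.9/2 = 6.15 m.
Stress increase at mid-clay by the 2:1 spreading method:
Δσ = qBL/((B+z)(L+z)) = 282×5.5×8.7/((5.5+6.15)(8.7+6.15)) = 77.997 kPa
Final effective stress: σ'_f = 98.3 + 77.997 = 176.3 kPa.
σ'_f = 176.3 ≤ σ'_p = 248 kPa, so the clay remains overconsolidated and only the recompression index applies:
S_c = C_r·H/(1+e₀)·log₁₀(σ'_f/σ'_0) = 0.088×4.9/1.62×log₁₀(176.3/98.3)
    = 0.26617 × 0.2537 = 0.06753 m

S_c ≈ 0.0675 m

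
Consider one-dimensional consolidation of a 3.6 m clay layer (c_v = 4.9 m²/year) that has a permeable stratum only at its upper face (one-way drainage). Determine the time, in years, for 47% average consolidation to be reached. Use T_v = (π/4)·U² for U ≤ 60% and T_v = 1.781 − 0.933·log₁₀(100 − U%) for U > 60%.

t ≈ 0.459 years

Drainage path length: H_d = H = 3.6 m (single drainage).
U ≤ 60%: T_v = (π/4)·U² = (π/4)×0.47² = 0.17349.
t = T_v·H_d²/c_v = 0.17349×3.6²/4.9 = 0.4589 years.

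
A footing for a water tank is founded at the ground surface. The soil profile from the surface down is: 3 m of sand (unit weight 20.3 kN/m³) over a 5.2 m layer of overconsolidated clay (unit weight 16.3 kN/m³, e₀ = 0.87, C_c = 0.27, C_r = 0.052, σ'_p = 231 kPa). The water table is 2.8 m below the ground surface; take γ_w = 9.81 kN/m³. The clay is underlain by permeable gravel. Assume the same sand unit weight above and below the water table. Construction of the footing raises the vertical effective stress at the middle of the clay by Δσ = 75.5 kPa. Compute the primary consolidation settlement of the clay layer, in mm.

Mid-depth of clay below the ground surface: z = 3 + 5.2/2 = 5.6 m.
Total vertical stress at mid-clay: σ_v = 20.3×3 + 16.3×2.6 = 103.28 kPa.
Pore pressure: u = 9.81×(5.6 − 2.8) = 27.468 kPa.
Initial effective stress: σ'_0 = σ_v − u = 103.28 − 27.468 = 75.812 kPa.
Final effective stress: σ'_f = 75.812 + 75.5 = 151.31 kPa.
σ'_f = 151.31 ≤ σ'_p = 231 kPa, so the clay remains overconsolidated and only the recompression index applies:
S_c = C_r·H/(1+e₀)·log₁₀(σ'_f/σ'_0) = 0.052×5.2/1.87×log₁₀(151.31/75.812)
    = 0.1446 × 0.30013 = 0.0434 m

S_c ≈ 43.4 mm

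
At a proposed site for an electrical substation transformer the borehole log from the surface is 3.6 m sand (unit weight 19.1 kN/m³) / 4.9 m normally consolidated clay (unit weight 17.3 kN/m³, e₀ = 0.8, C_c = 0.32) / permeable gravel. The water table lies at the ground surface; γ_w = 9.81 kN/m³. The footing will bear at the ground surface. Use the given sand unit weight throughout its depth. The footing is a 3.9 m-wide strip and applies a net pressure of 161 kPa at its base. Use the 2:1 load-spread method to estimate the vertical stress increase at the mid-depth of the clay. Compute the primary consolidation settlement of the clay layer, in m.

S_c ≈ 0.301 m

Mid-depth of clay below the ground surface: z = 3.6 + 4.9/2 = 6.05 m.
Total vertical stress at mid-clay: σ_v = 19.1×3.6 + 17.3×2.45 = 111.15 kPa.
Pore pressure: u = 9.81×(6.05 − 0) = 59.351 kPa.
Initial effective stress: σ'_0 = σ_v − u = 111.15 − 59.351 = 51.799 kPa.
Stress increase at mid-clay by the 2:1 spreading method:
Δσ = qB/(B+z) = 161×3.9/(3.9+6.05) = 63.106 kPa
Final effective stress: σ'_f = σ'_0 + Δσ = 51.799 + 63.106 = 114.91 kPa.
Normally consolidated clay, so the full stress increment lies on the virgin compression line:
S_c = C_c·H/(1+e₀)·log₁₀(σ'_f/σ'_0) = 0.32×4.9/(1+0.8)×log₁₀(114.91/51.799)
    = 0.87111 × 0.34604 = 0.3014 m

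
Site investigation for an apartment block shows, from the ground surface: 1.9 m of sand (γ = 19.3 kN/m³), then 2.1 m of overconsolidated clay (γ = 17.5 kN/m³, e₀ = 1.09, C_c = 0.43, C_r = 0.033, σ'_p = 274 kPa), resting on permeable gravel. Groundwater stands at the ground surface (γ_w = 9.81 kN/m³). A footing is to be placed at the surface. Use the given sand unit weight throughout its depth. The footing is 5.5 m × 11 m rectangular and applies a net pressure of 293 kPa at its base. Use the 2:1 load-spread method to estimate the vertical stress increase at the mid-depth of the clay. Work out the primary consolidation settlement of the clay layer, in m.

S_c ≈ 0.0275 m

Mid-depth of clay below the ground surface: z = 1.9 + 2.1/2 = 2.95 m.
Total vertical stress at mid-clay: σ_v = 19.3×1.9 + 17.5×1.05 = 55.045 kPa.
Pore pressure: u = 9.81×(2.95 − 0) = 28.94 kPa.
Initial effective stress: σ'_0 = σ_v − u = 55.045 − 28.94 = 26.105 kPa.
Stress increase at mid-clay by the 2:1 spreading method:
Δσ = qBL/((B+z)(L+z)) = 293×5.5×11/((5.5+2.95)(11+2.95)) = 150.38 kPa
Final effective stress: σ'_f = 26.105 + 150.38 = 176.48 kPa.
σ'_f = 176.48 ≤ σ'_p = 274 kPa, so the clay remains overconsolidated and only the recompression index applies:
S_c = C_r·H/(1+e₀)·log₁₀(σ'_f/σ'_0) = 0.033×2.1/2.09×log₁₀(176.48/26.105)
    = 0.033158 × 0.82997 = 0.02752 m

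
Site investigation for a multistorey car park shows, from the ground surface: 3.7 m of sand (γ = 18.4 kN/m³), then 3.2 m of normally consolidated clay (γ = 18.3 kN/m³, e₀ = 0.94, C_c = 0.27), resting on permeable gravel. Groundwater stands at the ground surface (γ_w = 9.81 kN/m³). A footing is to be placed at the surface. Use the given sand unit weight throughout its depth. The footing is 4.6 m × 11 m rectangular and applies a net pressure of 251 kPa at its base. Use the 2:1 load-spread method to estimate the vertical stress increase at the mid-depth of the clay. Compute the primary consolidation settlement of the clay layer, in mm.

Mid-depth of clay below the ground surface: z = 3.7 + 3.2/2 = 5.3 m.
Total vertical stress at mid-clay: σ_v = 18.4×3.7 + 18.3×1.6 = 97.36 kPa.
Pore pressure: u = 9.81×(5.3 − 0) = 51.993 kPa.
Initial effective stress: σ'_0 = σ_v − u = 97.36 − 51.993 = 45.367 kPa.
Stress increase at mid-clay by the 2:1 spreading method:
Δσ = qBL/((B+z)(L+z)) = 251×4.6×11/((4.6+5.3)(11+5.3)) = 78.705 kPa
Final effective stress: σ'_f = σ'_0 + Δσ = 45.367 + 78.705 = 124.07 kPa.
Normally consolidated clay, so the full stress increment lies on the virgin compression line:
S_c = C_c·H/(1+e₀)·log₁₀(σ'_f/σ'_0) = 0.27×3.2/(1+0.94)×log₁₀(124.07/45.367)
    = 0.44536 × 0.43693 = 0.1946 m

S_c ≈ 195 mm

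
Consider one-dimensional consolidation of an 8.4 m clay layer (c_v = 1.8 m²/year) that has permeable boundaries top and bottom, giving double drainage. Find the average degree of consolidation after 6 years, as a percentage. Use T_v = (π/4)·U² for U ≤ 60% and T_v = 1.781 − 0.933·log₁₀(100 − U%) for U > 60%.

U ≈ 82.1 %

Drainage path length: H_d = H/2 = 4.2 m (double drainage).
T_v = c_v·t/H_d² = 1.8×6/4.2² = 0.61224.
T_v = 0.61224 corresponds to the U > 60% branch:
U = 1 − 10^((1.781 − T_v)/0.933)/100 = 0.8211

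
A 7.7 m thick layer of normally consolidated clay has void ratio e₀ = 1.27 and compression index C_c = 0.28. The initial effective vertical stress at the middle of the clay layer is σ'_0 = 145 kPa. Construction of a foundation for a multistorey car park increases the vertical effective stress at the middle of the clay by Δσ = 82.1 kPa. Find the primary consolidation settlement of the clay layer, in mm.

Final effective stress: σ'_f = σ'_0 + Δσ = 145 + 82.1 = 227.1 kPa.
Normally consolidated clay, so the full stress increment lies on the virgin compression line:
S_c = C_c·H/(1+e₀)·log₁₀(σ'_f/σ'_0) = 0.28×7.7/(1+1.27)×log₁₀(227.1/145)
    = 0.94978 × 0.19485 = 0.1851 m

S_c ≈ 185 mm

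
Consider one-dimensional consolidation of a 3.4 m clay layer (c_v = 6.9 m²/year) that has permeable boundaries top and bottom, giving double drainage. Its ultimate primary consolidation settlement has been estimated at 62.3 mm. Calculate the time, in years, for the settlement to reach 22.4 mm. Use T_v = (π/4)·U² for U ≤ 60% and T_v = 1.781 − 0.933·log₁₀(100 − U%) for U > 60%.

Drainage path length: H_d = H/2 = 1.7 m (double drainage).
U = S(t)/S_ult = 22.4/62.3 = 0.3596.
U ≤ 60%: T_v = (π/4)·U² = (π/4)×0.35955² = 0.10153.
t = T_v·H_d²/c_v = 0.10153×1.7²/6.9 = 0.04252 years.

t ≈ 0.0425 years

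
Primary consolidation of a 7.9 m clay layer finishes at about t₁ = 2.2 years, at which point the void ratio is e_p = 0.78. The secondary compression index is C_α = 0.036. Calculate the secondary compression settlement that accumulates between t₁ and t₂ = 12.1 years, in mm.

Secondary compression: S_s = C_α·H/(1+e_p)·log₁₀(t₂/t₁)
S_s = 0.036×7.9/(1+0.78)×log₁₀(12.1/2.2)
    = 0.1598 × 0.7404 = 0.1183 m

S_s ≈ 118 mm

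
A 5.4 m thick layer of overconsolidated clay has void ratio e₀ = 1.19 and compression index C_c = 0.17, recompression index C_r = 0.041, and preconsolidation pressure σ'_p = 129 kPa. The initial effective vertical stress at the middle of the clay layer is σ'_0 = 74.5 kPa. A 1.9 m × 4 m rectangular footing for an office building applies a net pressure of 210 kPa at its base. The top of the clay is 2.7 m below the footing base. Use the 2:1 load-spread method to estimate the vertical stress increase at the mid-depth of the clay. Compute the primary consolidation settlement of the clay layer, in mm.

S_c ≈ 11.9 mm

Mid-depth of clay below the footing base: z = 2.7 + 5.4/2 = 5.4 m.
Stress increase at mid-clay by the 2:1 spreading method:
Δσ = qBL/((B+z)(L+z)) = 210×1.9×4/((1.9+5.4)(4+5.4)) = 23.259 kPa
Final effective stress: σ'_f = 74.5 + 23.259 = 97.759 kPa.
σ'_f = 97.759 ≤ σ'_p = 129 kPa, so the clay remains overconsolidated and only the recompression index applies:
S_c = C_r·H/(1+e₀)·log₁₀(σ'_f/σ'_0) = 0.041×5.4/2.19×log₁₀(97.759/74.5)
    = 0.1011 × 0.118 = 0.01193 m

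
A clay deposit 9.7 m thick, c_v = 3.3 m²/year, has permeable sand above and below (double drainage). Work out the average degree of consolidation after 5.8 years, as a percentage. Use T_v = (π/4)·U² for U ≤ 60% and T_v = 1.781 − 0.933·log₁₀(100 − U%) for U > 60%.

U ≈ 89.1 %

Drainage path length: H_d = H/2 = 4.85 m (double drainage).
T_v = c_v·t/H_d² = 3.3×5.8/4.85² = 0.81369.
T_v = 0.81369 corresponds to the U > 60% branch:
U = 1 − 10^((1.781 − T_v)/0.933)/100 = 0.8912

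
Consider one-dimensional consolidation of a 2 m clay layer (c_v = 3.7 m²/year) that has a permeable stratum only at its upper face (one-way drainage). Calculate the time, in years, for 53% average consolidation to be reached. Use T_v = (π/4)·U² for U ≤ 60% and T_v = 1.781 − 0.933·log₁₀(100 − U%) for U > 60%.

t ≈ 0.239 years

Drainage path length: H_d = H = 2 m (single drainage).
U ≤ 60%: T_v = (π/4)·U² = (π/4)×0.53² = 0.22062.
t = T_v·H_d²/c_v = 0.22062×2²/3.7 = 0.2385 years.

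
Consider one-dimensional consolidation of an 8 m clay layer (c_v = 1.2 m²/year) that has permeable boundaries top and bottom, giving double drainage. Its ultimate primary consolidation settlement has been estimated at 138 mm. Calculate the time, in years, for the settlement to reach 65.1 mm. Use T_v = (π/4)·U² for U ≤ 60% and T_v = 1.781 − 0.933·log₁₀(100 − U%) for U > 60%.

Drainage path length: H_d = H/2 = 4 m (double drainage).
U = S(t)/S_ult = 65.1/138 = 0.4717.
U ≤ 60%: T_v = (π/4)·U² = (π/4)×0.47174² = 0.17478.
t = T_v·H_d²/c_v = 0.17478×4²/1.2 = 2.33 years.

t ≈ 2.33 years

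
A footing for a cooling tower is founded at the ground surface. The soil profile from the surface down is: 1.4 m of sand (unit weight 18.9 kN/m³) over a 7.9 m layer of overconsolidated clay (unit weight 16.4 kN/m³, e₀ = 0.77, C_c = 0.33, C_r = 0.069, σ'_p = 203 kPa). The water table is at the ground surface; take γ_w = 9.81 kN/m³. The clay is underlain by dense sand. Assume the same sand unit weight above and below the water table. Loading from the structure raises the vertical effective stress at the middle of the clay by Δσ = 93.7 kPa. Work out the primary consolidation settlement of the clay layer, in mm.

S_c ≈ 164 mm

Mid-depth of clay below the ground surface: z = 1.4 + 7.9/2 = 5.35 m.
Total vertical stress at mid-clay: σ_v = 18.9×1.4 + 16.4×3.95 = 91.24 kPa.
Pore pressure: u = 9.81×(5.35 − 0) = 52.483 kPa.
Initial effective stress: σ'_0 = σ_v − u = 91.24 − 52.483 = 38.757 kPa.
Final effective stress: σ'_f = 38.757 + 93.7 = 132.46 kPa.
σ'_f = 132.46 ≤ σ'_p = 203 kPa, so the clay remains overconsolidated and only the recompression index applies:
S_c = C_r·H/(1+e₀)·log₁₀(σ'_f/σ'_0) = 0.069×7.9/1.77×log₁₀(132.46/38.757)
    = 0.30797 × 0.53373 = 0.1644 m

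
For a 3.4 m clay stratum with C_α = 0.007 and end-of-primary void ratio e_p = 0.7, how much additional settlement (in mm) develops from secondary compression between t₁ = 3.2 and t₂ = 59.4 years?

S_s ≈ 17.8 mm

Secondary compression: S_s = C_α·H/(1+e_p)·log₁₀(t₂/t₁)
S_s = 0.007×3.4/(1+0.7)×log₁₀(59.4/3.2)
    = 0.014 × 1.269 = 0.01776 m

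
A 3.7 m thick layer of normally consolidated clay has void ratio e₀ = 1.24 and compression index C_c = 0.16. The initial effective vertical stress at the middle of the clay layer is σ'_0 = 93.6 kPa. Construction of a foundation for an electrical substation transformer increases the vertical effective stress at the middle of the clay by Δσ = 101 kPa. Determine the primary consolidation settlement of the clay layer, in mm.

S_c ≈ 84 mm

Final effective stress: σ'_f = σ'_0 + Δσ = 93.6 + 101 = 194.6 kPa.
Normally consolidated clay, so the full stress increment lies on the virgin compression line:
S_c = C_c·H/(1+e₀)·log₁₀(σ'_f/σ'_0) = 0.16×3.7/(1+1.24)×log₁₀(194.6/93.6)
    = 0.26429 × 0.31787 = 0.08401 m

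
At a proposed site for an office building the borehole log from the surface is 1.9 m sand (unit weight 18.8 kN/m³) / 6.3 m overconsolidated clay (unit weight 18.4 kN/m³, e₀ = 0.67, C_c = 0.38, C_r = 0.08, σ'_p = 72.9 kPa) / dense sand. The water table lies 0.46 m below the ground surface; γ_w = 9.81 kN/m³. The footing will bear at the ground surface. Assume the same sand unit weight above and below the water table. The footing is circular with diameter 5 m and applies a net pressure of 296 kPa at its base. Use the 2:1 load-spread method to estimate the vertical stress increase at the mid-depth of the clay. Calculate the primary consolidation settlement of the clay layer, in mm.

S_c ≈ 373 mm

Mid-depth of clay below the ground surface: z = 1.9 + 6.3/2 = 5.05 m.
Total vertical stress at mid-clay: σ_v = 18.8×1.9 + 18.4×3.15 = 93.68 kPa.
Pore pressure: u = 9.81×(5.05 − 0.46) = 45.028 kPa.
Initial effective stress: σ'_0 = σ_v − u = 93.68 − 45.028 = 48.652 kPa.
Stress increase at mid-clay by the 2:1 spreading method:
Δσ ≈ qD²/(D+z)² = 296×5²/(5+5.05)² = 73.266 kPa
Final effective stress: σ'_f = 48.652 + 73.266 = 121.92 kPa.
σ'_f = 121.92 > σ'_p = 72.9 kPa, so the stress path crosses the preconsolidation pressure — recompression up to σ'_p, then virgin compression beyond:
S_c = H/(1+e₀)·[C_r·log₁₀(σ'_p/σ'_0) + C_c·log₁₀(σ'_f/σ'_p)]
    = 6.3/1.67 × [0.08×log₁₀(72.9/48.652) + 0.38×log₁₀(121.92/72.9)]
    = 3.7725 × [0.01405 + 0.084872] = 0.3732 m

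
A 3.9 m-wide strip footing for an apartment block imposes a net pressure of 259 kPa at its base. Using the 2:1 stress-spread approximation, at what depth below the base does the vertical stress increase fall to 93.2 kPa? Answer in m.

2:1 spreading — at depth z the loaded area has grown by z in each plan dimension:
qB/(B+z) = Δσ_z ⇒ z = qB/Δσ_z − B = 259×3.9/93.2 − 3.9 = 6.938 m

z ≈ 6.94 m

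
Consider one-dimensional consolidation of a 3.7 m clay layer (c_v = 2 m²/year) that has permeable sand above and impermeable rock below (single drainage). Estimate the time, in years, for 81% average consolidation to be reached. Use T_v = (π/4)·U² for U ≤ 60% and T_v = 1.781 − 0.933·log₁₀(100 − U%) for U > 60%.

t ≈ 4.02 years

Drainage path length: H_d = H = 3.7 m (single drainage).
U > 60%: T_v = 1.781 − 0.933·log₁₀(100 − 81) = 0.58792.
t = T_v·H_d²/c_v = 0.58792×3.7²/2 = 4.024 years.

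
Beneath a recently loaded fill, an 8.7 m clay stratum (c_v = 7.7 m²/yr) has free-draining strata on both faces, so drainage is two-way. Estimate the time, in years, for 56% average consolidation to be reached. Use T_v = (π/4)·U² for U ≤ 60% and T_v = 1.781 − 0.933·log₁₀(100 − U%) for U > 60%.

t ≈ 0.605 years

Drainage path length: H_d = H/2 = 4.35 m (double drainage).
U ≤ 60%: T_v = (π/4)·U² = (π/4)×0.56² = 0.2463.
t = T_v·H_d²/c_v = 0.2463×4.35²/7.7 = 0.6053 years.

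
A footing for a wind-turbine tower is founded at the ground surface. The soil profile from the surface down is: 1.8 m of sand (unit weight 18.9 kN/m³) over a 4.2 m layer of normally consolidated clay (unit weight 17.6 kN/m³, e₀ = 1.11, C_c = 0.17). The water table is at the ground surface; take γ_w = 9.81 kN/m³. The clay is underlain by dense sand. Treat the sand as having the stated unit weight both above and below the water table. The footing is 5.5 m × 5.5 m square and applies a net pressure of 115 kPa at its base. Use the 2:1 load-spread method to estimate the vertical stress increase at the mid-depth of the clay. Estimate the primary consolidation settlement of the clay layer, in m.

S_c ≈ 0.116 m

Mid-depth of clay below the ground surface: z = 1.8 + 4.2/2 = 3.9 m.
Total vertical stress at mid-clay: σ_v = 18.9×1.8 + 17.6×2.1 = 70.98 kPa.
Pore pressure: u = 9.81×(3.9 − 0) = 38.259 kPa.
Initial effective stress: σ'_0 = σ_v − u = 70.98 − 38.259 = 32.721 kPa.
Stress increase at mid-clay by the 2:1 spreading method:
Δσ = qBL/((B+z)(L+z)) = 115×5.5×5.5/((5.5+3.9)(5.5+3.9)) = 39.37 kPa
Final effective stress: σ'_f = σ'_0 + Δσ = 32.721 + 39.37 = 72.091 kPa.
Normally consolidated clay, so the full stress increment lies on the virgin compression line:
S_c = C_c·H/(1+e₀)·log₁₀(σ'_f/σ'_0) = 0.17×4.2/(1+1.11)×log₁₀(72.091/32.721)
    = 0.33839 × 0.34305 = 0.1161 m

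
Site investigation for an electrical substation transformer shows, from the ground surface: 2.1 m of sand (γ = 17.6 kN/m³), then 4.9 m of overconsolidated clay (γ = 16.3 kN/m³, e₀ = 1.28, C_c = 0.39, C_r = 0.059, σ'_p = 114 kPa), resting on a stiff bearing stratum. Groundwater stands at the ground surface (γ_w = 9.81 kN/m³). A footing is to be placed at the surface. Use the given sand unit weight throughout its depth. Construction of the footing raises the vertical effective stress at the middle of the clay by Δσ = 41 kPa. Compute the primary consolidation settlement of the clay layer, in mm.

S_c ≈ 45.2 mm

Mid-depth of clay below the ground surface: z = 2.1 + 4.9/2 = 4.55 m.
Total vertical stress at mid-clay: σ_v = 17.6×2.1 + 16.3×2.45 = 76.895 kPa.
Pore pressure: u = 9.81×(4.55 − 0) = 44.636 kPa.
Initial effective stress: σ'_0 = σ_v − u = 76.895 − 44.636 = 32.259 kPa.
Final effective stress: σ'_f = 32.259 + 41 = 73.259 kPa.
σ'_f = 73.259 ≤ σ'_p = 114 kPa, so the clay remains overconsolidated and only the recompression index applies:
S_c = C_r·H/(1+e₀)·log₁₀(σ'_f/σ'_0) = 0.059×4.9/2.28×log₁₀(73.259/32.259)
    = 0.1268 × 0.35621 = 0.04517 m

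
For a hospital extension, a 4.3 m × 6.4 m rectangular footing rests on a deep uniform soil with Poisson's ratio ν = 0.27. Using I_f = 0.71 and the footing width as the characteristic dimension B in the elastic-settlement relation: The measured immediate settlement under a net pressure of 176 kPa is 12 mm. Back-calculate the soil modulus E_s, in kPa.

S_e = q·B·(1−ν²)/E_s · I_f  ⇒  E_s = q·B·(1−ν²)·I_f / S_e.
E_s = 176 × 4.3 × 0.9271 × 0.71 / 0.012 = 41510 kPa

E_s ≈ 41500 kPa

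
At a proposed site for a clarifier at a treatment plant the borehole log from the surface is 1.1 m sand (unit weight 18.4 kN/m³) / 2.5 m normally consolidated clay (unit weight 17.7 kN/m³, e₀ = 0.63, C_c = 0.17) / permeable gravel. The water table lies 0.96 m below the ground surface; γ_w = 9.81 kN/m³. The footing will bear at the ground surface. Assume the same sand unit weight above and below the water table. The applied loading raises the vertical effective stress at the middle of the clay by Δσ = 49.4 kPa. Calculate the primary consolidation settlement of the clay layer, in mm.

S_c ≈ 113 mm

Mid-depth of clay below the ground surface: z = 1.1 + 2.5/2 = 2.35 m.
Total vertical stress at mid-clay: σ_v = 18.4×1.1 + 17.7×1.25 = 42.365 kPa.
Pore pressure: u = 9.81×(2.35 − 0.96) = 13.636 kPa.
Initial effective stress: σ'_0 = σ_v − u = 42.365 − 13.636 = 28.729 kPa.
Final effective stress: σ'_f = σ'_0 + Δσ = 28.729 + 49.4 = 78.129 kPa.
Normally consolidated clay, so the full stress increment lies on the virgin compression line:
S_c = C_c·H/(1+e₀)·log₁₀(σ'_f/σ'_0) = 0.17×2.5/(1+0.63)×log₁₀(78.129/28.729)
    = 0.26074 × 0.43449 = 0.1133 m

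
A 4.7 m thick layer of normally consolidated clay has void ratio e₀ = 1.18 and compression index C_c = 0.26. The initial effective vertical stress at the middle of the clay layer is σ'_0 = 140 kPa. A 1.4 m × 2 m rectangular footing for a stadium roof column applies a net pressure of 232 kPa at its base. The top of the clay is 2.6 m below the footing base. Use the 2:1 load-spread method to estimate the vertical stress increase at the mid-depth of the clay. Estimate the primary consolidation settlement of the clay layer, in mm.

Mid-depth of clay below the footing base: z = 2.6 + 4.7/2 = 4.95 m.
Stress increase at mid-clay by the 2:1 spreading method:
Δσ = qBL/((B+z)(L+z)) = 232×1.4×2/((1.4+4.95)(2+4.95)) = 14.719 kPa
Final effective stress: σ'_f = σ'_0 + Δσ = 140 + 14.719 = 154.72 kPa.
Normally consolidated clay, so the full stress increment lies on the virgin compression line:
S_c = C_c·H/(1+e₀)·log₁₀(σ'_f/σ'_0) = 0.26×4.7/(1+1.18)×log₁₀(154.72/140)
    = 0.56055 × 0.043418 = 0.02434 m

S_c ≈ 24.3 mm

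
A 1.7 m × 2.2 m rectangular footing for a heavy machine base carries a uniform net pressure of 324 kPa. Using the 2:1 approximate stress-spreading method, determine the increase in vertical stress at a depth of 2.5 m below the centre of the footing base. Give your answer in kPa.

By the 2:1 method the load spreads at 1 horizontal : 2 vertical, so at depth z the loaded area has grown by z in each plan dimension:
Δσ = qBL/((B+z)(L+z)) = 324×1.7×2.2/((1.7+2.5)(2.2+2.5)) = 61.386 kPa

Δσ_z ≈ 61.4 kPa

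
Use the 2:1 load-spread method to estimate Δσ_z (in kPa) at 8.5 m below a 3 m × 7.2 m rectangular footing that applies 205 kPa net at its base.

Δσ_z ≈ 24.5 kPa

By the 2:1 method the load spreads at 1 horizontal : 2 vertical, so at depth z the loaded area has grown by z in each plan dimension:
Δσ = qBL/((B+z)(L+z)) = 205×3×7.2/((3+8.5)(7.2+8.5)) = 24.525 kPa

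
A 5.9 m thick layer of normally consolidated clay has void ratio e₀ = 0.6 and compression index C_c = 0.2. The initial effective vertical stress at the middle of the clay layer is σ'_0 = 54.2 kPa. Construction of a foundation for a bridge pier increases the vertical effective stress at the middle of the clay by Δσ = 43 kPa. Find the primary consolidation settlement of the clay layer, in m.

S_c ≈ 0.187 m

Final effective stress: σ'_f = σ'_0 + Δσ = 54.2 + 43 = 97.2 kPa.
Normally consolidated clay, so the full stress increment lies on the virgin compression line:
S_c = C_c·H/(1+e₀)·log₁₀(σ'_f/σ'_0) = 0.2×5.9/(1+0.6)×log₁₀(97.2/54.2)
    = 0.7375 × 0.25367 = 0.1871 m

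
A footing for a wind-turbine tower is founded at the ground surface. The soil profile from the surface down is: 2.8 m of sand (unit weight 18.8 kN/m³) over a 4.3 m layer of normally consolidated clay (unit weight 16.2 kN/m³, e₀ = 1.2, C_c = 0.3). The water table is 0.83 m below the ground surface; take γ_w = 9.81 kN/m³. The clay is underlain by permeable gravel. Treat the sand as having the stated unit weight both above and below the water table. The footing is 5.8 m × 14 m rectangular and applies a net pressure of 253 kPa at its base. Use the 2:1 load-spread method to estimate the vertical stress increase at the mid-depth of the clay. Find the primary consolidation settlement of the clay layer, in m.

Mid-depth of clay below the ground surface: z = 2.8 + 4.3/2 = 4.95 m.
Total vertical stress at mid-clay: σ_v = 18.8×2.8 + 16.2×2.15 = 87.47 kPa.
Pore pressure: u = 9.81×(4.95 − 0.83) = 40.417 kPa.
Initial effective stress: σ'_0 = σ_v − u = 87.47 − 40.417 = 47.053 kPa.
Stress increase at mid-clay by the 2:1 spreading method:
Δσ = qBL/((B+z)(L+z)) = 253×5.8×14/((5.8+4.95)(14+4.95)) = 100.85 kPa
Final effective stress: σ'_f = σ'_0 + Δσ = 47.053 + 100.85 = 147.9 kPa.
Normally consolidated clay, so the full stress increment lies on the virgin compression line:
S_c = C_c·H/(1+e₀)·log₁₀(σ'_f/σ'_0) = 0.3×4.3/(1+1.2)×log₁₀(147.9/47.053)
    = 0.58636 × 0.49738 = 0.2916 m

S_c ≈ 0.292 m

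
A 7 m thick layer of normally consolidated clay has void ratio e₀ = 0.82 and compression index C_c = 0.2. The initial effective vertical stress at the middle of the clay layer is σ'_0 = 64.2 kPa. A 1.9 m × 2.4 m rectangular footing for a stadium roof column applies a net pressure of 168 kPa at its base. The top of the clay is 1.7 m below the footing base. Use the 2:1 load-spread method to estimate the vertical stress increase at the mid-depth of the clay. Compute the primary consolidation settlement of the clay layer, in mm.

S_c ≈ 66.7 mm

Mid-depth of clay below the footing base: z = 1.7 + 7/2 = 5.2 m.
Stress increase at mid-clay by the 2:1 spreading method:
Δσ = qBL/((B+z)(L+z)) = 168×1.9×2.4/((1.9+5.2)(2.4+5.2)) = 14.197 kPa
Final effective stress: σ'_f = σ'_0 + Δσ = 64.2 + 14.197 = 78.397 kPa.
Normally consolidated clay, so the full stress increment lies on the virgin compression line:
S_c = C_c·H/(1+e₀)·log₁₀(σ'_f/σ'_0) = 0.2×7/(1+0.82)×log₁₀(78.397/64.2)
    = 0.76923 × 0.086764 = 0.06674 m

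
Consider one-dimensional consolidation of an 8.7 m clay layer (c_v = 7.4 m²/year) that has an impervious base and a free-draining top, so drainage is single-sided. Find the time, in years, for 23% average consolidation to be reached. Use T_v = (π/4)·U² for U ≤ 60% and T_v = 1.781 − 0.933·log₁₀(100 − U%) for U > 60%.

t ≈ 0.425 years

Drainage path length: H_d = H = 8.7 m (single drainage).
U ≤ 60%: T_v = (π/4)·U² = (π/4)×0.23² = 0.041548.
t = T_v·H_d²/c_v = 0.041548×8.7²/7.4 = 0.425 years.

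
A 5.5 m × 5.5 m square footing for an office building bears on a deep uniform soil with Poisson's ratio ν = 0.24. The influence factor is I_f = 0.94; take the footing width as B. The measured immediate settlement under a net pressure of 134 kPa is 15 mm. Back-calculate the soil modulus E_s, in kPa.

E_s ≈ 43500 kPa

S_e = q·B·(1−ν²)/E_s · I_f  ⇒  E_s = q·B·(1−ν²)·I_f / S_e.
E_s = 134 × 5.5 × 0.9424 × 0.94 / 0.015 = 43530 kPa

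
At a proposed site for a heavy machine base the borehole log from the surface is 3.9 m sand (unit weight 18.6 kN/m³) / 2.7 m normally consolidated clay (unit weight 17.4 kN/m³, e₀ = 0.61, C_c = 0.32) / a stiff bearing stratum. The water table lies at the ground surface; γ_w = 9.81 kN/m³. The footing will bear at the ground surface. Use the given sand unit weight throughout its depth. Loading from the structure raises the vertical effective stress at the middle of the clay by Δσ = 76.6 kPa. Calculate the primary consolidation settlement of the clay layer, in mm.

S_c ≈ 233 mm

Mid-depth of clay below the ground surface: z = 3.9 + 2.7/2 = 5.25 m.
Total vertical stress at mid-clay: σ_v = 18.6×3.9 + 17.4×1.35 = 96.03 kPa.
Pore pressure: u = 9.81×(5.25 − 0) = 51.503 kPa.
Initial effective stress: σ'_0 = σ_v − u = 96.03 − 51.503 = 44.527 kPa.
Final effective stress: σ'_f = σ'_0 + Δσ = 44.527 + 76.6 = 121.13 kPa.
Normally consolidated clay, so the full stress increment lies on the virgin compression line:
S_c = C_c·H/(1+e₀)·log₁₀(σ'_f/σ'_0) = 0.32×2.7/(1+0.61)×log₁₀(121.13/44.527)
    = 0.53665 × 0.43463 = 0.2332 m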